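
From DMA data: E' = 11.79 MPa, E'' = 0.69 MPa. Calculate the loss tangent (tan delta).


tan delta = E'' / E'
= 0.69 / 11.79
= 0.0585

tan delta = 0.0585


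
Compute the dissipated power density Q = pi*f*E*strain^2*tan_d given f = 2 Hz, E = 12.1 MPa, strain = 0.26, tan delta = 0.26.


Q = pi * f * E * strain^2 * tan_d
= pi * 2 * 12.1 * 0.26^2 * 0.26
= pi * 2 * 12.1 * 0.0676 * 0.26
= 1.3362

Q = 1.3362


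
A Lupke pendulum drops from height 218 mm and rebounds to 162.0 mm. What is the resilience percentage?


Resilience = h_rebound / h_drop * 100
= 162.0 / 218 * 100
= 74.3%

74.3%


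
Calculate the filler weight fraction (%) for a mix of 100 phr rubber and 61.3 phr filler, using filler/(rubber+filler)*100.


Filler % = filler / (rubber + filler) * 100
= 61.3 / (100 + 61.3) * 100
= 61.3 / 161.3 * 100
= 38.0%

38.0%


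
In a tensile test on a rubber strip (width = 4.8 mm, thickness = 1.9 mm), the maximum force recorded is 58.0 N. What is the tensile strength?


Area = width * thickness = 4.8 * 1.9 = 9.12 mm^2
TS = force / area = 58.0 / 9.12 = 6.36 MPa

6.36 MPa


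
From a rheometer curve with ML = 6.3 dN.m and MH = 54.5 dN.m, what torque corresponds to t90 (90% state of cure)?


M90 = ML + 0.9 * (MH - ML)
M90 = 6.3 + 0.9 * (54.5 - 6.3)
M90 = 6.3 + 0.9 * 48.2
M90 = 49.68 dN.m

49.68 dN.m


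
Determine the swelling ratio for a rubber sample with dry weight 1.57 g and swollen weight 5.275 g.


Q = W_swollen / W_dry
Q = 5.275 / 1.57
Q = 3.36

Q = 3.36


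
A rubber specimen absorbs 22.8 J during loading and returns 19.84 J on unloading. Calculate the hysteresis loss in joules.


Hysteresis loss = loading - unloading
= 22.8 - 19.84
= 2.96 J

2.96 J


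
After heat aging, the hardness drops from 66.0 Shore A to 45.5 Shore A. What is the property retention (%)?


Retention = aged / original * 100
= 45.5 / 66.0 * 100
= 68.9%

68.9%


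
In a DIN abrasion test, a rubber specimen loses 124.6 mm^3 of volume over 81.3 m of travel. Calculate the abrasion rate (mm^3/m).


Rate = volume_loss / distance
= 124.6 / 81.3
= 1.533 mm^3/m

1.533 mm^3/m


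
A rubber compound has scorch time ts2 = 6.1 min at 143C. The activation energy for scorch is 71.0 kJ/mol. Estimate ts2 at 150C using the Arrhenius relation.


Convert temperatures: T1 = 143 + 273.15 = 416.15 K, T2 = 150 + 273.15 = 423.15 K
ts2_new = 6.1 * exp(71000 / 8.314 * (1/423.15 - 1/416.15))
1/T2 - 1/T1 = -3.9752e-05
ts2_new = 4.34 min

4.34 min


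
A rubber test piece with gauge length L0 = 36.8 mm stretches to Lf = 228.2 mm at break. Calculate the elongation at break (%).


Elongation = (Lf - L0) / L0 * 100
= (228.2 - 36.8) / 36.8 * 100
= 191.4 / 36.8 * 100
= 520.1%

520.1%


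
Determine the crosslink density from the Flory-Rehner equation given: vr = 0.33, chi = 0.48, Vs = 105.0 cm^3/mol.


ln(1 - vr) = ln(1 - 0.33) = -0.4005
Numerator = -((-0.4005) + 0.33 + 0.48 * 0.33^2) = 0.0182
Denominator = 105.0 * (0.33^(1/3) - 0.33/2) = 55.2344
nu = 0.0182 / 55.2344 = 3.2961e-04 mol/cm^3

3.2961e-04 mol/cm^3


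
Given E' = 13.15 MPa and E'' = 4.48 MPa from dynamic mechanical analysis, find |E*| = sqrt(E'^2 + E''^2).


|E*| = sqrt(E'^2 + E''^2)
= sqrt(13.15^2 + 4.48^2)
= sqrt(172.9225 + 20.0704)
= 13.892 MPa

13.892 MPa


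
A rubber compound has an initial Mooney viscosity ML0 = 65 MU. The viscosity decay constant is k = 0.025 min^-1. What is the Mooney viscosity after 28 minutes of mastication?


ML = ML0 * exp(-k * t)
ML = 65 * exp(-0.025 * 28)
ML = 65 * 0.4966
ML = 32.28 MU

32.28 MU


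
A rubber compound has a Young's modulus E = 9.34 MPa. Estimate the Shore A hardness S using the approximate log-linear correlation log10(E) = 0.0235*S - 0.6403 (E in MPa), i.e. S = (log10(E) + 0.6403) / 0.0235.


log10(E) = 0.0235*S - 0.6403  =>  S = (log10(E) + 0.6403) / 0.0235
log10(9.34) = 0.970347
S = (0.970347 + 0.6403) / 0.0235 = 1.610647 / 0.0235
S = 68.5

Shore A = 68.5


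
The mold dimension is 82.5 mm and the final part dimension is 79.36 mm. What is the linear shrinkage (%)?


Shrinkage = (mold - part) / mold * 100
= (82.5 - 79.36) / 82.5 * 100
= 3.14 / 82.5 * 100
= 3.81%

3.81%


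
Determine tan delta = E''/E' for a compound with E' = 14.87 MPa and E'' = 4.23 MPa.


tan delta = E'' / E'
= 4.23 / 14.87
= 0.2845

tan delta = 0.2845


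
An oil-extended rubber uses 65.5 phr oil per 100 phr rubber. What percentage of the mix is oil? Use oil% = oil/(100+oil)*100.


Oil % = oil / (100 + oil) * 100
= 65.5 / (100 + 65.5) * 100
= 65.5 / 165.5 * 100
= 39.58%

39.58%


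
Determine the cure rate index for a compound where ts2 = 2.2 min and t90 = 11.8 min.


CRI = 100 / (t90 - ts2)
= 100 / (11.8 - 2.2)
= 100 / 9.6
= 10.42 min^-1

10.42 min^-1


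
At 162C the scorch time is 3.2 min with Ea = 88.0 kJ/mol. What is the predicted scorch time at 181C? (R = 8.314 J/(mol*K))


Convert temperatures: T1 = 162 + 273.15 = 435.15 K, T2 = 181 + 273.15 = 454.15 K
ts2_new = 3.2 * exp(88000 / 8.314 * (1/454.15 - 1/435.15))
1/T2 - 1/T1 = -9.6142e-05
ts2_new = 1.16 min

1.16 min


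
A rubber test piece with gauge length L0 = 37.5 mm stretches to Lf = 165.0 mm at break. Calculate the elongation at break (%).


Elongation = (Lf - L0) / L0 * 100
= (165.0 - 37.5) / 37.5 * 100
= 127.5 / 37.5 * 100
= 340.0%

340.0%


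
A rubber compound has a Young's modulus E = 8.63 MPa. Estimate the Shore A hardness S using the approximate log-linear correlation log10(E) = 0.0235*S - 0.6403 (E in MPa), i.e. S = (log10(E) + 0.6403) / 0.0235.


log10(E) = 0.0235*S - 0.6403  =>  S = (log10(E) + 0.6403) / 0.0235
log10(8.63) = 0.936011
S = (0.936011 + 0.6403) / 0.0235 = 1.576311 / 0.0235
S = 67.1

Shore A = 67.1


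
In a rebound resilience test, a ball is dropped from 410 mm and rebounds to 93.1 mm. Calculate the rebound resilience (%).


Resilience = h_rebound / h_drop * 100
= 93.1 / 410 * 100
= 22.7%

22.7%


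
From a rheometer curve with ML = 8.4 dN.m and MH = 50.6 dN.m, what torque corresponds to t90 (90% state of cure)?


M90 = ML + 0.9 * (MH - ML)
M90 = 8.4 + 0.9 * (50.6 - 8.4)
M90 = 8.4 + 0.9 * 42.2
M90 = 46.38 dN.m

46.38 dN.m


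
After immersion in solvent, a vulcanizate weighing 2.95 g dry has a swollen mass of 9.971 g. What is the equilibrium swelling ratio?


Q = W_swollen / W_dry
Q = 9.971 / 2.95
Q = 3.38

Q = 3.38


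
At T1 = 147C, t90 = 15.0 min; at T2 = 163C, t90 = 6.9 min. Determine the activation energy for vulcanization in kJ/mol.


T1 = 420.15 K, T2 = 436.15 K
1/T1 - 1/T2 = 8.7313e-05
ln(t1/t2) = ln(15.0/6.9) = 0.7765
Ea = 8.314 * 0.7765 / 8.7313e-05 = 73941.4297 J/mol
Ea = 73.94 kJ/mol

73.94 kJ/mol


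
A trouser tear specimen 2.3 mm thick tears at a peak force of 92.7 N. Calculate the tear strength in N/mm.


Tear strength = force / thickness
= 92.7 / 2.3
= 40.3 N/mm

40.3 N/mm


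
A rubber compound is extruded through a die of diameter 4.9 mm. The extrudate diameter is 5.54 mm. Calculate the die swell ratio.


Die swell ratio = D_extrudate / D_die
= 5.54 / 4.9
= 1.131

Die swell = 1.131


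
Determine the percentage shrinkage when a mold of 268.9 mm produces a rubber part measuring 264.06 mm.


Shrinkage = (mold - part) / mold * 100
= (268.9 - 264.06) / 268.9 * 100
= 4.84 / 268.9 * 100
= 1.8%

1.8%


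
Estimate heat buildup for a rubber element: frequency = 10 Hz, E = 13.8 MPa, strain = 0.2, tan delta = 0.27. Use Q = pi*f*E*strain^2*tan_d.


Q = pi * f * E * strain^2 * tan_d
= pi * 10 * 13.8 * 0.2^2 * 0.27
= pi * 10 * 13.8 * 0.0400 * 0.27
= 4.6822

Q = 4.6822


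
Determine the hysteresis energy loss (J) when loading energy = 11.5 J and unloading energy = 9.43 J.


Hysteresis loss = loading - unloading
= 11.5 - 9.43
= 2.07 J

2.07 J


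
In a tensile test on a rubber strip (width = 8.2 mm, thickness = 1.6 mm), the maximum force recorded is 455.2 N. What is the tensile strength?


Area = width * thickness = 8.2 * 1.6 = 13.12 mm^2
TS = force / area = 455.2 / 13.12 = 34.7 MPa

34.7 MPa


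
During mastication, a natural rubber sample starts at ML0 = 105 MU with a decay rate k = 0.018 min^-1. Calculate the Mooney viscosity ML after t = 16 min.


ML = ML0 * exp(-k * t)
ML = 105 * exp(-0.018 * 16)
ML = 105 * 0.7498
ML = 78.72 MU

78.72 MU


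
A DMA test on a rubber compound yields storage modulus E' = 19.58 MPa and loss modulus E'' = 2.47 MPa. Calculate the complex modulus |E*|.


|E*| = sqrt(E'^2 + E''^2)
= sqrt(19.58^2 + 2.47^2)
= sqrt(383.3764 + 6.1009)
= 19.735 MPa

19.735 MPa


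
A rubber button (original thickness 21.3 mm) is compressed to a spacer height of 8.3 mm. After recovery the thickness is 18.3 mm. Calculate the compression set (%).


CS = (t0 - recovered) / (t0 - ts) * 100
= (21.3 - 18.3) / (21.3 - 8.3) * 100
= 3.0 / 13.0 * 100
= 23.1%

23.1%


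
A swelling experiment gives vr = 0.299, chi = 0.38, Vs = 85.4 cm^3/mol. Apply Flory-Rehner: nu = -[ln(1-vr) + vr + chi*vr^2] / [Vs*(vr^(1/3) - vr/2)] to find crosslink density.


ln(1 - vr) = ln(1 - 0.299) = -0.3552
Numerator = -((-0.3552) + 0.299 + 0.38 * 0.299^2) = 0.0223
Denominator = 85.4 * (0.299^(1/3) - 0.299/2) = 44.3387
nu = 0.0223 / 44.3387 = 5.0238e-04 mol/cm^3

5.0238e-04 mol/cm^3


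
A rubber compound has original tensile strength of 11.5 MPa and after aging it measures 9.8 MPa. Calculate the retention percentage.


Retention = aged / original * 100
= 9.8 / 11.5 * 100
= 85.2%

85.2%


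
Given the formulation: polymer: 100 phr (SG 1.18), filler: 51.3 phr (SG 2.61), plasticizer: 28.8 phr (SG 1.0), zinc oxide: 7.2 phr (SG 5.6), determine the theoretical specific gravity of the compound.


Sum of weights = 187.3
Volume contributions:
  polymer: 100/1.18 = 84.7458
  filler: 51.3/2.61 = 19.6552
  plasticizer: 28.8/1.0 = 28.8000
  zinc oxide: 7.2/5.6 = 1.2857
Sum of volumes = 134.4866
SG = 187.3 / 134.4866 = 1.393

SG = 1.393


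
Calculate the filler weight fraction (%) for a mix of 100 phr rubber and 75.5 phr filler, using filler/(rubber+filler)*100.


Filler % = filler / (rubber + filler) * 100
= 75.5 / (100 + 75.5) * 100
= 75.5 / 175.5 * 100
= 43.02%

43.02%


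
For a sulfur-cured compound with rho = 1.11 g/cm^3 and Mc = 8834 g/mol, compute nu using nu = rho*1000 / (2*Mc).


nu = rho * 1000 / (2 * Mc)
nu = 1.11 * 1000 / (2 * 8834)
nu = 1110.0 / 17668
nu = 0.0628 mol/L

0.0628 mol/L


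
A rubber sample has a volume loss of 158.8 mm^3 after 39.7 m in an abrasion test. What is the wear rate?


Rate = volume_loss / distance
= 158.8 / 39.7
= 4.0 mm^3/m

4.0 mm^3/m


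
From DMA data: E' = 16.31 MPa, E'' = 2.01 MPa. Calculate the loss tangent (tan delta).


tan delta = E'' / E'
= 2.01 / 16.31
= 0.1232

tan delta = 0.1232


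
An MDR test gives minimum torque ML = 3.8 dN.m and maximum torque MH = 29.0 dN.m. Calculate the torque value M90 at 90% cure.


M90 = ML + 0.9 * (MH - ML)
M90 = 3.8 + 0.9 * (29.0 - 3.8)
M90 = 3.8 + 0.9 * 25.2
M90 = 26.48 dN.m

26.48 dN.m


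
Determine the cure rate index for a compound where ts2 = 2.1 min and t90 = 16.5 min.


CRI = 100 / (t90 - ts2)
= 100 / (16.5 - 2.1)
= 100 / 14.4
= 6.94 min^-1

6.94 min^-1


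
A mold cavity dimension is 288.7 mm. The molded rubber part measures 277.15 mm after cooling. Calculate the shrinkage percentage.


Shrinkage = (mold - part) / mold * 100
= (288.7 - 277.15) / 288.7 * 100
= 11.55 / 288.7 * 100
= 4.0%

4.0%


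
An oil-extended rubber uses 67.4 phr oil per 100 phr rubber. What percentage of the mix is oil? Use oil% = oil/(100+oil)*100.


Oil % = oil / (100 + oil) * 100
= 67.4 / (100 + 67.4) * 100
= 67.4 / 167.4 * 100
= 40.26%

40.26%


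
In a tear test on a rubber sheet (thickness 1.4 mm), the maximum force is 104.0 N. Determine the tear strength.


Tear strength = force / thickness
= 104.0 / 1.4
= 74.29 N/mm

74.29 N/mm


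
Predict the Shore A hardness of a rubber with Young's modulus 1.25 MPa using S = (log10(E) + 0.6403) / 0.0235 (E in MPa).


log10(E) = 0.0235*S - 0.6403  =>  S = (log10(E) + 0.6403) / 0.0235
log10(1.25) = 0.096910
S = (0.096910 + 0.6403) / 0.0235 = 0.737210 / 0.0235
S = 31.4

Shore A = 31.4


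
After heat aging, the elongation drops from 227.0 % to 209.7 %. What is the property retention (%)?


Retention = aged / original * 100
= 209.7 / 227.0 * 100
= 92.4%

92.4%


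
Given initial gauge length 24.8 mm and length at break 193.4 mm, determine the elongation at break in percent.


Elongation = (Lf - L0) / L0 * 100
= (193.4 - 24.8) / 24.8 * 100
= 168.6 / 24.8 * 100
= 679.8%

679.8%


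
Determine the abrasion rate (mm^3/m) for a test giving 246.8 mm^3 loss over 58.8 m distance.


Rate = volume_loss / distance
= 246.8 / 58.8
= 4.197 mm^3/m

4.197 mm^3/m


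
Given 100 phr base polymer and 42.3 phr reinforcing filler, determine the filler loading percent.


Filler % = filler / (rubber + filler) * 100
= 42.3 / (100 + 42.3) * 100
= 42.3 / 142.3 * 100
= 29.73%

29.73%


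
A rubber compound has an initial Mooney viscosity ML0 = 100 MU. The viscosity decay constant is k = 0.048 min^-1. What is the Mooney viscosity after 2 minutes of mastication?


ML = ML0 * exp(-k * t)
ML = 100 * exp(-0.048 * 2)
ML = 100 * 0.9085
ML = 90.85 MU

90.85 MU


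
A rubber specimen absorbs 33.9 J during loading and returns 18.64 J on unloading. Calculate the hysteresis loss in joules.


Hysteresis loss = loading - unloading
= 33.9 - 18.64
= 15.26 J

15.26 J


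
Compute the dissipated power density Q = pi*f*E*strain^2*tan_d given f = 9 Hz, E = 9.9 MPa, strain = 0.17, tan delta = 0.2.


Q = pi * f * E * strain^2 * tan_d
= pi * 9 * 9.9 * 0.17^2 * 0.2
= pi * 9 * 9.9 * 0.0289 * 0.2
= 1.6179

Q = 1.6179


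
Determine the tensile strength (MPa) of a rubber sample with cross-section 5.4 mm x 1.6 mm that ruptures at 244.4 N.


Area = width * thickness = 5.4 * 1.6 = 8.64 mm^2
TS = force / area = 244.4 / 8.64 = 28.29 MPa

28.29 MPa


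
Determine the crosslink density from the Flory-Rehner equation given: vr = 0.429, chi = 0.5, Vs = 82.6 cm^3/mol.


ln(1 - vr) = ln(1 - 0.429) = -0.5604
Numerator = -((-0.5604) + 0.429 + 0.5 * 0.429^2) = 0.0393
Denominator = 82.6 * (0.429^(1/3) - 0.429/2) = 44.5791
nu = 0.0393 / 44.5791 = 8.8260e-04 mol/cm^3

8.8260e-04 mol/cm^3


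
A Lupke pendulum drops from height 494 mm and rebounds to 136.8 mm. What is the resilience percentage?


Resilience = h_rebound / h_drop * 100
= 136.8 / 494 * 100
= 27.7%

27.7%


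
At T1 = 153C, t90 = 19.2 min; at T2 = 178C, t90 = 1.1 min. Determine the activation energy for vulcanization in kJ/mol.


T1 = 426.15 K, T2 = 451.15 K
1/T1 - 1/T2 = 1.3003e-04
ln(t1/t2) = ln(19.2/1.1) = 2.8596
Ea = 8.314 * 2.8596 / 1.3003e-04 = 182834.7614 J/mol
Ea = 182.83 kJ/mol

182.83 kJ/mol


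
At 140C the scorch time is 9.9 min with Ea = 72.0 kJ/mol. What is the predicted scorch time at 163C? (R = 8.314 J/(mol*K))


Convert temperatures: T1 = 140 + 273.15 = 413.15 K, T2 = 163 + 273.15 = 436.15 K
ts2_new = 9.9 * exp(72000 / 8.314 * (1/436.15 - 1/413.15))
1/T2 - 1/T1 = -1.2764e-04
ts2_new = 3.28 min

3.28 min


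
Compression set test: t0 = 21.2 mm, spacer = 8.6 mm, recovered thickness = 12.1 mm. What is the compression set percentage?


CS = (t0 - recovered) / (t0 - ts) * 100
= (21.2 - 12.1) / (21.2 - 8.6) * 100
= 9.1 / 12.6 * 100
= 72.2%

72.2%


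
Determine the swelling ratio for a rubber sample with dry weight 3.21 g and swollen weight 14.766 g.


Q = W_swollen / W_dry
Q = 14.766 / 3.21
Q = 4.6

Q = 4.6


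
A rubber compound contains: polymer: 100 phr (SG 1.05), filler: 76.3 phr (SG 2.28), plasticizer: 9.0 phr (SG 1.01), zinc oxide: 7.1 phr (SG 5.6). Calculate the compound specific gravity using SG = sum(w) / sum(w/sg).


Sum of weights = 192.4
Volume contributions:
  polymer: 100/1.05 = 95.2381
  filler: 76.3/2.28 = 33.4649
  plasticizer: 9.0/1.01 = 8.9109
  zinc oxide: 7.1/5.6 = 1.2679
Sum of volumes = 138.8818
SG = 192.4 / 138.8818 = 1.385

SG = 1.385


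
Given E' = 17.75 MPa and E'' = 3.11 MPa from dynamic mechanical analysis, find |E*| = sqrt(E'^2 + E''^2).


|E*| = sqrt(E'^2 + E''^2)
= sqrt(17.75^2 + 3.11^2)
= sqrt(315.0625 + 9.6721)
= 18.02 MPa

18.02 MPa


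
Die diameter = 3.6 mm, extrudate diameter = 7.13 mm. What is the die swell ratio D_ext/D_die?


Die swell ratio = D_extrudate / D_die
= 7.13 / 3.6
= 1.981

Die swell = 1.981


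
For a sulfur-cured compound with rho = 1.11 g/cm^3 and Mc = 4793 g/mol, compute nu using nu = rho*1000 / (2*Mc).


nu = rho * 1000 / (2 * Mc)
nu = 1.11 * 1000 / (2 * 4793)
nu = 1110.0 / 9586
nu = 0.1158 mol/L

0.1158 mol/L


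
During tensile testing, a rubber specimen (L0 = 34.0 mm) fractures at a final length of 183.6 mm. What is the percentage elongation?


Elongation = (Lf - L0) / L0 * 100
= (183.6 - 34.0) / 34.0 * 100
= 149.6 / 34.0 * 100
= 440.0%

440.0%


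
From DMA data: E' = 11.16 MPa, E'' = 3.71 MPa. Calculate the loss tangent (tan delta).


tan delta = E'' / E'
= 3.71 / 11.16
= 0.3324

tan delta = 0.3324


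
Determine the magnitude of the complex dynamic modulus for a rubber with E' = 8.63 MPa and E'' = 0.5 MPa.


|E*| = sqrt(E'^2 + E''^2)
= sqrt(8.63^2 + 0.5^2)
= sqrt(74.4769 + 0.2500)
= 8.644 MPa

8.644 MPa


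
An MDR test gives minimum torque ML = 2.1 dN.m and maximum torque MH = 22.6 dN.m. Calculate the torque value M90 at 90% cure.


M90 = ML + 0.9 * (MH - ML)
M90 = 2.1 + 0.9 * (22.6 - 2.1)
M90 = 2.1 + 0.9 * 20.5
M90 = 20.55 dN.m

20.55 dN.m


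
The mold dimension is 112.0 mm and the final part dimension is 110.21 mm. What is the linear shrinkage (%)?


Shrinkage = (mold - part) / mold * 100
= (112.0 - 110.21) / 112.0 * 100
= 1.79 / 112.0 * 100
= 1.6%

1.6%


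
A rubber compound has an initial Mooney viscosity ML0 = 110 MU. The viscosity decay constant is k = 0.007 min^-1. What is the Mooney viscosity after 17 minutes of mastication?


ML = ML0 * exp(-k * t)
ML = 110 * exp(-0.007 * 17)
ML = 110 * 0.8878
ML = 97.66 MU

97.66 MU


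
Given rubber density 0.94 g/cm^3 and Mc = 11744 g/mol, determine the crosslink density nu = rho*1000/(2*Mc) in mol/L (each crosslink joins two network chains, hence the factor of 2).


nu = rho * 1000 / (2 * Mc)
nu = 0.94 * 1000 / (2 * 11744)
nu = 940.0 / 23488
nu = 0.0400 mol/L

0.0400 mol/L


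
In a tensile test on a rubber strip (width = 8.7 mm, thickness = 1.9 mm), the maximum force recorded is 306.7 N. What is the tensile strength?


Area = width * thickness = 8.7 * 1.9 = 16.53 mm^2
TS = force / area = 306.7 / 16.53 = 18.55 MPa

18.55 MPa


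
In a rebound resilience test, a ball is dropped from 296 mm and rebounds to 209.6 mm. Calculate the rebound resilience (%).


Resilience = h_rebound / h_drop * 100
= 209.6 / 296 * 100
= 70.8%

70.8%


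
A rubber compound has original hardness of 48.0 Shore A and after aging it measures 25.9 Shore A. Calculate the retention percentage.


Retention = aged / original * 100
= 25.9 / 48.0 * 100
= 54.0%

54.0%


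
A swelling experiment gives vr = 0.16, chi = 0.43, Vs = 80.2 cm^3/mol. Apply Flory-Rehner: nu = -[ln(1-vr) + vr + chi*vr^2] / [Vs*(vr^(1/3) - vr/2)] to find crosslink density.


ln(1 - vr) = ln(1 - 0.16) = -0.1744
Numerator = -((-0.1744) + 0.16 + 0.43 * 0.16^2) = 0.0033
Denominator = 80.2 * (0.16^(1/3) - 0.16/2) = 37.1233
nu = 0.0033 / 37.1233 = 9.0116e-05 mol/cm^3

9.0116e-05 mol/cm^3


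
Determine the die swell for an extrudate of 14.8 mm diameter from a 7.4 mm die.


Die swell ratio = D_extrudate / D_die
= 14.8 / 7.4
= 2.0

Die swell = 2.0


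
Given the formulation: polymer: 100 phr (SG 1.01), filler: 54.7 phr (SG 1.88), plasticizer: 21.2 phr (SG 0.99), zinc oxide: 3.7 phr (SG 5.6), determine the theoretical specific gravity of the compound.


Sum of weights = 179.6
Volume contributions:
  polymer: 100/1.01 = 99.0099
  filler: 54.7/1.88 = 29.0957
  plasticizer: 21.2/0.99 = 21.4141
  zinc oxide: 3.7/5.6 = 0.6607
Sum of volumes = 150.1805
SG = 179.6 / 150.1805 = 1.196

SG = 1.196


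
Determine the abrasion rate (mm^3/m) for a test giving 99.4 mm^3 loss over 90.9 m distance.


Rate = volume_loss / distance
= 99.4 / 90.9
= 1.094 mm^3/m

1.094 mm^3/m


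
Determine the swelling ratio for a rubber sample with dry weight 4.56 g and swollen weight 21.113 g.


Q = W_swollen / W_dry
Q = 21.113 / 4.56
Q = 4.63

Q = 4.63


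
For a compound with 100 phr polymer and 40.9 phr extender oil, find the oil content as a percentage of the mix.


Oil % = oil / (100 + oil) * 100
= 40.9 / (100 + 40.9) * 100
= 40.9 / 140.9 * 100
= 29.03%

29.03%


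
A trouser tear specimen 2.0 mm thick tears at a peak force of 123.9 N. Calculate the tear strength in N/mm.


Tear strength = force / thickness
= 123.9 / 2.0
= 61.95 N/mm

61.95 N/mm


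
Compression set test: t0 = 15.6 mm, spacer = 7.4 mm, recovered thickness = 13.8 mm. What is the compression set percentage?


CS = (t0 - recovered) / (t0 - ts) * 100
= (15.6 - 13.8) / (15.6 - 7.4) * 100
= 1.8 / 8.2 * 100
= 22.0%

22.0%


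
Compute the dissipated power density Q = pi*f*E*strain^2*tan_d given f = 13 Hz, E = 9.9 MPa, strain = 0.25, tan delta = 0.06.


Q = pi * f * E * strain^2 * tan_d
= pi * 13 * 9.9 * 0.25^2 * 0.06
= pi * 13 * 9.9 * 0.0625 * 0.06
= 1.5162

Q = 1.5162


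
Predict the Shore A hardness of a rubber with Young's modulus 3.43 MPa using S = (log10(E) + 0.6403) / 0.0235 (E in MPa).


log10(E) = 0.0235*S - 0.6403  =>  S = (log10(E) + 0.6403) / 0.0235
log10(3.43) = 0.535294
S = (0.535294 + 0.6403) / 0.0235 = 1.175594 / 0.0235
S = 50.0

Shore A = 50.0


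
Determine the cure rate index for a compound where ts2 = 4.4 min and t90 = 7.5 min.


CRI = 100 / (t90 - ts2)
= 100 / (7.5 - 4.4)
= 100 / 3.1
= 32.26 min^-1

32.26 min^-1


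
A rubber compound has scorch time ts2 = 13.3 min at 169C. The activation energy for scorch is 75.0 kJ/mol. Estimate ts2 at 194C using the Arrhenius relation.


Convert temperatures: T1 = 169 + 273.15 = 442.15 K, T2 = 194 + 273.15 = 467.15 K
ts2_new = 13.3 * exp(75000 / 8.314 * (1/467.15 - 1/442.15))
1/T2 - 1/T1 = -1.2104e-04
ts2_new = 4.46 min

4.46 min


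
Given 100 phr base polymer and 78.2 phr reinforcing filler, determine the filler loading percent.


Filler % = filler / (rubber + filler) * 100
= 78.2 / (100 + 78.2) * 100
= 78.2 / 178.2 * 100
= 43.88%

43.88%


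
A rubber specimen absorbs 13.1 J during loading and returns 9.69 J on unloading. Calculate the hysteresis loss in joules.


Hysteresis loss = loading - unloading
= 13.1 - 9.69
= 3.41 J

3.41 J


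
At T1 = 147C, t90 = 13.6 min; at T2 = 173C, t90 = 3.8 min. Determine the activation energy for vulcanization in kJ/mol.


T1 = 420.15 K, T2 = 446.15 K
1/T1 - 1/T2 = 1.3870e-04
ln(t1/t2) = ln(13.6/3.8) = 1.2751
Ea = 8.314 * 1.2751 / 1.3870e-04 = 76428.5343 J/mol
Ea = 76.43 kJ/mol

76.43 kJ/mol


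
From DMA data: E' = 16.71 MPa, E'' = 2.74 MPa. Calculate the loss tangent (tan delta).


tan delta = E'' / E'
= 2.74 / 16.71
= 0.164

tan delta = 0.164


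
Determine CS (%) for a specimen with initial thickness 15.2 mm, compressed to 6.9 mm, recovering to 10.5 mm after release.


CS = (t0 - recovered) / (t0 - ts) * 100
= (15.2 - 10.5) / (15.2 - 6.9) * 100
= 4.7 / 8.3 * 100
= 56.6%

56.6%


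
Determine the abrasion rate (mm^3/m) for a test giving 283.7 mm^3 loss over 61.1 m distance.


Rate = volume_loss / distance
= 283.7 / 61.1
= 4.643 mm^3/m

4.643 mm^3/m


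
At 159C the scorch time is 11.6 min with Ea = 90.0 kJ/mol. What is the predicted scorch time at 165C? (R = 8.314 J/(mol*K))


Convert temperatures: T1 = 159 + 273.15 = 432.15 K, T2 = 165 + 273.15 = 438.15 K
ts2_new = 11.6 * exp(90000 / 8.314 * (1/438.15 - 1/432.15))
1/T2 - 1/T1 = -3.1688e-05
ts2_new = 8.23 min

8.23 min


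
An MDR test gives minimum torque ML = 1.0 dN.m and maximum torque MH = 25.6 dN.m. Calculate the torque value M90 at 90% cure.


M90 = ML + 0.9 * (MH - ML)
M90 = 1.0 + 0.9 * (25.6 - 1.0)
M90 = 1.0 + 0.9 * 24.6
M90 = 23.14 dN.m

23.14 dN.m


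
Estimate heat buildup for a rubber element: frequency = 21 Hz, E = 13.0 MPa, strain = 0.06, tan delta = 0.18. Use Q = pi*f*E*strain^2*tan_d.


Q = pi * f * E * strain^2 * tan_d
= pi * 21 * 13.0 * 0.06^2 * 0.18
= pi * 21 * 13.0 * 0.0036 * 0.18
= 0.5558

Q = 0.5558


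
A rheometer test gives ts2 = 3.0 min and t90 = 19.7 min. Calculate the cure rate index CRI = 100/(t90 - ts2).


CRI = 100 / (t90 - ts2)
= 100 / (19.7 - 3.0)
= 100 / 16.7
= 5.99 min^-1

5.99 min^-1


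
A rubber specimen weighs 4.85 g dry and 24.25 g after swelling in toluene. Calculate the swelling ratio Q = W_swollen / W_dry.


Q = W_swollen / W_dry
Q = 24.25 / 4.85
Q = 5.0

Q = 5.0


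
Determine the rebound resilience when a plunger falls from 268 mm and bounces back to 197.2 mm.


Resilience = h_rebound / h_drop * 100
= 197.2 / 268 * 100
= 73.6%

73.6%


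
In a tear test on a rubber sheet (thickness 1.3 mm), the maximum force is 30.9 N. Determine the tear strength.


Tear strength = force / thickness
= 30.9 / 1.3
= 23.77 N/mm

23.77 N/mm


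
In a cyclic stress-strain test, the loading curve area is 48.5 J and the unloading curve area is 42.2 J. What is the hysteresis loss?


Hysteresis loss = loading - unloading
= 48.5 - 42.2
= 6.3 J

6.3 J


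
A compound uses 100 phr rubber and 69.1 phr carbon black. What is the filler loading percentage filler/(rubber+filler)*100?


Filler % = filler / (rubber + filler) * 100
= 69.1 / (100 + 69.1) * 100
= 69.1 / 169.1 * 100
= 40.86%

40.86%


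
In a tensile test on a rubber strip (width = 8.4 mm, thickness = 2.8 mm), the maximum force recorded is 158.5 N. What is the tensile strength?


Area = width * thickness = 8.4 * 2.8 = 23.52 mm^2
TS = force / area = 158.5 / 23.52 = 6.74 MPa

6.74 MPa


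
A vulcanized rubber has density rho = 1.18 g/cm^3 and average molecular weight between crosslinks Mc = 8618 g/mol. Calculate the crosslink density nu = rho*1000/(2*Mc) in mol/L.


nu = rho * 1000 / (2 * Mc)
nu = 1.18 * 1000 / (2 * 8618)
nu = 1180.0 / 17236
nu = 0.0685 mol/L

0.0685 mol/L


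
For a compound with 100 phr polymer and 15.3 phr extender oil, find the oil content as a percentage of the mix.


Oil % = oil / (100 + oil) * 100
= 15.3 / (100 + 15.3) * 100
= 15.3 / 115.3 * 100
= 13.27%

13.27%


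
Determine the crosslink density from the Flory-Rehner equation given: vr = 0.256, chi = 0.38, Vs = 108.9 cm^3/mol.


ln(1 - vr) = ln(1 - 0.256) = -0.2957
Numerator = -((-0.2957) + 0.256 + 0.38 * 0.256^2) = 0.0148
Denominator = 108.9 * (0.256^(1/3) - 0.256/2) = 55.2080
nu = 0.0148 / 55.2080 = 2.6827e-04 mol/cm^3

2.6827e-04 mol/cm^3


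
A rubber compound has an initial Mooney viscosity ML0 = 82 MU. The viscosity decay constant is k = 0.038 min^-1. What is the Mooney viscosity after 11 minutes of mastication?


ML = ML0 * exp(-k * t)
ML = 82 * exp(-0.038 * 11)
ML = 82 * 0.6584
ML = 53.99 MU

53.99 MU


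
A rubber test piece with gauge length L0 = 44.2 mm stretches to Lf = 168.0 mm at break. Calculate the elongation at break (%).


Elongation = (Lf - L0) / L0 * 100
= (168.0 - 44.2) / 44.2 * 100
= 123.8 / 44.2 * 100
= 280.1%

280.1%


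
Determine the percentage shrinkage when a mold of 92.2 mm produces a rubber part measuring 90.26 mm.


Shrinkage = (mold - part) / mold * 100
= (92.2 - 90.26) / 92.2 * 100
= 1.94 / 92.2 * 100
= 2.1%

2.1%


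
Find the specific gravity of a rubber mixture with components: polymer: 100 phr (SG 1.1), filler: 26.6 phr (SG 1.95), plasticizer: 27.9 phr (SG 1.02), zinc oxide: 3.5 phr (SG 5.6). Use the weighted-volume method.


Sum of weights = 158.0
Volume contributions:
  polymer: 100/1.1 = 90.9091
  filler: 26.6/1.95 = 13.6410
  plasticizer: 27.9/1.02 = 27.3529
  zinc oxide: 3.5/5.6 = 0.6250
Sum of volumes = 132.5281
SG = 158.0 / 132.5281 = 1.192

SG = 1.192


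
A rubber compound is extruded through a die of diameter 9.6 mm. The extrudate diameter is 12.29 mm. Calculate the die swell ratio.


Die swell ratio = D_extrudate / D_die
= 12.29 / 9.6
= 1.28

Die swell = 1.28


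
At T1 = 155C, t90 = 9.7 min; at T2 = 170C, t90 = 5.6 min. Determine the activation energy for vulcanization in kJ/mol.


T1 = 428.15 K, T2 = 443.15 K
1/T1 - 1/T2 = 7.9058e-05
ln(t1/t2) = ln(9.7/5.6) = 0.5494
Ea = 8.314 * 0.5494 / 7.9058e-05 = 57772.6029 J/mol
Ea = 57.77 kJ/mol

57.77 kJ/mol


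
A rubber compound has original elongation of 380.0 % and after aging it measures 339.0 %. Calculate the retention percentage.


Retention = aged / original * 100
= 339.0 / 380.0 * 100
= 89.2%

89.2%


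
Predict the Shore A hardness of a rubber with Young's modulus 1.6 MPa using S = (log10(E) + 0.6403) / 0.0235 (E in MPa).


log10(E) = 0.0235*S - 0.6403  =>  S = (log10(E) + 0.6403) / 0.0235
log10(1.6) = 0.204120
S = (0.204120 + 0.6403) / 0.0235 = 0.844420 / 0.0235
S = 35.9

Shore A = 35.9


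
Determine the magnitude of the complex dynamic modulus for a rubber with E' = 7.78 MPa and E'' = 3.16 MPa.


|E*| = sqrt(E'^2 + E''^2)
= sqrt(7.78^2 + 3.16^2)
= sqrt(60.5284 + 9.9856)
= 8.397 MPa

8.397 MPa


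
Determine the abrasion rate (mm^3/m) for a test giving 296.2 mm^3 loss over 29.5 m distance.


Rate = volume_loss / distance
= 296.2 / 29.5
= 10.041 mm^3/m

10.041 mm^3/m


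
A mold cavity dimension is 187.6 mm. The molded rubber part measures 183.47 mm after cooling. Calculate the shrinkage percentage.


Shrinkage = (mold - part) / mold * 100
= (187.6 - 183.47) / 187.6 * 100
= 4.13 / 187.6 * 100
= 2.2%

2.2%


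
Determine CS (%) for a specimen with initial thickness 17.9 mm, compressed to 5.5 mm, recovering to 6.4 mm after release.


CS = (t0 - recovered) / (t0 - ts) * 100
= (17.9 - 6.4) / (17.9 - 5.5) * 100
= 11.5 / 12.4 * 100
= 92.7%

92.7%


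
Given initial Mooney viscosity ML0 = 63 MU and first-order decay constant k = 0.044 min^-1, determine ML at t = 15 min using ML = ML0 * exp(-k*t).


ML = ML0 * exp(-k * t)
ML = 63 * exp(-0.044 * 15)
ML = 63 * 0.5169
ML = 32.56 MU

32.56 MU


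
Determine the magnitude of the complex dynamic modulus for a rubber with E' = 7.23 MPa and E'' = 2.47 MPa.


|E*| = sqrt(E'^2 + E''^2)
= sqrt(7.23^2 + 2.47^2)
= sqrt(52.2729 + 6.1009)
= 7.64 MPa

7.64 MPa


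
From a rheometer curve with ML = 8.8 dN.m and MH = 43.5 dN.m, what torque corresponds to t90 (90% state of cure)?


M90 = ML + 0.9 * (MH - ML)
M90 = 8.8 + 0.9 * (43.5 - 8.8)
M90 = 8.8 + 0.9 * 34.7
M90 = 40.03 dN.m

40.03 dN.m


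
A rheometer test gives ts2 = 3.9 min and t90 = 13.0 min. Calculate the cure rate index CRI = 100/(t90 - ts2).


CRI = 100 / (t90 - ts2)
= 100 / (13.0 - 3.9)
= 100 / 9.1
= 10.99 min^-1

10.99 min^-1


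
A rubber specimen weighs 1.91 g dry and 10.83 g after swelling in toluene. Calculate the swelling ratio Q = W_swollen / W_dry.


Q = W_swollen / W_dry
Q = 10.83 / 1.91
Q = 5.67

Q = 5.67


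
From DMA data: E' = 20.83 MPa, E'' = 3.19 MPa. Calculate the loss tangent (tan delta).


tan delta = E'' / E'
= 3.19 / 20.83
= 0.1531

tan delta = 0.1531


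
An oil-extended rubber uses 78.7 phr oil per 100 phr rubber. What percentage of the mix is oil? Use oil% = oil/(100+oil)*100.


Oil % = oil / (100 + oil) * 100
= 78.7 / (100 + 78.7) * 100
= 78.7 / 178.7 * 100
= 44.04%

44.04%


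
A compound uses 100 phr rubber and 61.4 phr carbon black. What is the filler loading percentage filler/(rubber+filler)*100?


Filler % = filler / (rubber + filler) * 100
= 61.4 / (100 + 61.4) * 100
= 61.4 / 161.4 * 100
= 38.04%

38.04%


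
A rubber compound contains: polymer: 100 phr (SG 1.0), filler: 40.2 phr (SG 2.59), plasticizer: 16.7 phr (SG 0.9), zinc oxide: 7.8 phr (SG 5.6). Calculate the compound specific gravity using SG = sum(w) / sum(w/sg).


Sum of weights = 164.7
Volume contributions:
  polymer: 100/1.0 = 100.0000
  filler: 40.2/2.59 = 15.5212
  plasticizer: 16.7/0.9 = 18.5556
  zinc oxide: 7.8/5.6 = 1.3929
Sum of volumes = 135.4696
SG = 164.7 / 135.4696 = 1.216

SG = 1.216


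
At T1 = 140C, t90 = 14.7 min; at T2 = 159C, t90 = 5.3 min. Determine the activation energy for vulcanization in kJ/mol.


T1 = 413.15 K, T2 = 432.15 K
1/T1 - 1/T2 = 1.0642e-04
ln(t1/t2) = ln(14.7/5.3) = 1.0201
Ea = 8.314 * 1.0201 / 1.0642e-04 = 79700.0799 J/mol
Ea = 79.7 kJ/mol

79.7 kJ/mol


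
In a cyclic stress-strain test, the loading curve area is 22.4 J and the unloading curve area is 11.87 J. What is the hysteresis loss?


Hysteresis loss = loading - unloading
= 22.4 - 11.87
= 10.53 J

10.53 J


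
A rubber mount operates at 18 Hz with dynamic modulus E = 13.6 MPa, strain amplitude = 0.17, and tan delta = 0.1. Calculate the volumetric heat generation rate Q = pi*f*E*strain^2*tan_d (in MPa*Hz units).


Q = pi * f * E * strain^2 * tan_d
= pi * 18 * 13.6 * 0.17^2 * 0.1
= pi * 18 * 13.6 * 0.0289 * 0.1
= 2.2226

Q = 2.2226


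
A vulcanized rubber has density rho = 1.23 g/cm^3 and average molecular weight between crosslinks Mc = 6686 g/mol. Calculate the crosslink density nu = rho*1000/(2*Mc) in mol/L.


nu = rho * 1000 / (2 * Mc)
nu = 1.23 * 1000 / (2 * 6686)
nu = 1230.0 / 13372
nu = 0.0920 mol/L

0.0920 mol/L


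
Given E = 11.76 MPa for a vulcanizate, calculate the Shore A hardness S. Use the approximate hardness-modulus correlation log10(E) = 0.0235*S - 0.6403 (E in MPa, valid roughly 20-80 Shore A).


log10(E) = 0.0235*S - 0.6403  =>  S = (log10(E) + 0.6403) / 0.0235
log10(11.76) = 1.070407
S = (1.070407 + 0.6403) / 0.0235 = 1.710707 / 0.0235
S = 72.8

Shore A = 72.8


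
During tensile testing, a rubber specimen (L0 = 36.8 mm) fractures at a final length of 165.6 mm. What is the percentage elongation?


Elongation = (Lf - L0) / L0 * 100
= (165.6 - 36.8) / 36.8 * 100
= 128.8 / 36.8 * 100
= 350.0%

350.0%


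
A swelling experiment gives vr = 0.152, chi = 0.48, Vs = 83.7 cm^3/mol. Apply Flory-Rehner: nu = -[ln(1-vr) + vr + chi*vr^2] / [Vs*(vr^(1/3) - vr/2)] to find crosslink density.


ln(1 - vr) = ln(1 - 0.152) = -0.1649
Numerator = -((-0.1649) + 0.152 + 0.48 * 0.152^2) = 0.0018
Denominator = 83.7 * (0.152^(1/3) - 0.152/2) = 38.3078
nu = 0.0018 / 38.3078 = 4.6589e-05 mol/cm^3

4.6589e-05 mol/cm^3


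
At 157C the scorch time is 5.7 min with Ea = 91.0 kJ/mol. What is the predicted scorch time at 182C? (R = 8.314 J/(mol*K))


Convert temperatures: T1 = 157 + 273.15 = 430.15 K, T2 = 182 + 273.15 = 455.15 K
ts2_new = 5.7 * exp(91000 / 8.314 * (1/455.15 - 1/430.15))
1/T2 - 1/T1 = -1.2769e-04
ts2_new = 1.41 min

1.41 min


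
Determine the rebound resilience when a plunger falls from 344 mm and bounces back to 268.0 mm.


Resilience = h_rebound / h_drop * 100
= 268.0 / 344 * 100
= 77.9%

77.9%


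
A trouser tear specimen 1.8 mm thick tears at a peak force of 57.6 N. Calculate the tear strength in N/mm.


Tear strength = force / thickness
= 57.6 / 1.8
= 32.0 N/mm

32.0 N/mm


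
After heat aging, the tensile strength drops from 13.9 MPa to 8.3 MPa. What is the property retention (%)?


Retention = aged / original * 100
= 8.3 / 13.9 * 100
= 59.7%

59.7%


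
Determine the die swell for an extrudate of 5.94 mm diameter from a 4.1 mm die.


Die swell ratio = D_extrudate / D_die
= 5.94 / 4.1
= 1.449

Die swell = 1.449


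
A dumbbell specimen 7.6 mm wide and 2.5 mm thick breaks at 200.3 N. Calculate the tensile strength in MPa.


Area = width * thickness = 7.6 * 2.5 = 19.0 mm^2
TS = force / area = 200.3 / 19.0 = 10.54 MPa

10.54 MPa


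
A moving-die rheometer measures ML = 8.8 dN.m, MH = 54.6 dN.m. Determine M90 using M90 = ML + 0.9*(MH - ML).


M90 = ML + 0.9 * (MH - ML)
M90 = 8.8 + 0.9 * (54.6 - 8.8)
M90 = 8.8 + 0.9 * 45.8
M90 = 50.02 dN.m

50.02 dN.m


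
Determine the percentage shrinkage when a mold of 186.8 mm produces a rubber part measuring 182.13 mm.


Shrinkage = (mold - part) / mold * 100
= (186.8 - 182.13) / 186.8 * 100
= 4.67 / 186.8 * 100
= 2.5%

2.5%


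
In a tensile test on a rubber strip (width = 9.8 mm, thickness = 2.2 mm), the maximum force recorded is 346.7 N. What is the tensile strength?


Area = width * thickness = 9.8 * 2.2 = 21.56 mm^2
TS = force / area = 346.7 / 21.56 = 16.08 MPa

16.08 MPa


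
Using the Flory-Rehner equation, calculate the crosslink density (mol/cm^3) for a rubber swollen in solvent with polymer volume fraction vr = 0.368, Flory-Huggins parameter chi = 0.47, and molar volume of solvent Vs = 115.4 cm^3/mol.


ln(1 - vr) = ln(1 - 0.368) = -0.4589
Numerator = -((-0.4589) + 0.368 + 0.47 * 0.368^2) = 0.0272
Denominator = 115.4 * (0.368^(1/3) - 0.368/2) = 61.4631
nu = 0.0272 / 61.4631 = 4.4281e-04 mol/cm^3

4.4281e-04 mol/cm^3


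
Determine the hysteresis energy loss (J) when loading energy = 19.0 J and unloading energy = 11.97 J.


Hysteresis loss = loading - unloading
= 19.0 - 11.97
= 7.03 J

7.03 J


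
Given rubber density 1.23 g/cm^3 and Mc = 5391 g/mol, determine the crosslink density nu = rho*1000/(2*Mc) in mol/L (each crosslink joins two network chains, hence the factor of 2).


nu = rho * 1000 / (2 * Mc)
nu = 1.23 * 1000 / (2 * 5391)
nu = 1230.0 / 10782
nu = 0.1141 mol/L

0.1141 mol/L


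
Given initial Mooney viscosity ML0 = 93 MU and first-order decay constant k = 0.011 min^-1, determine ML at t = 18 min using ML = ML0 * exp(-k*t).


ML = ML0 * exp(-k * t)
ML = 93 * exp(-0.011 * 18)
ML = 93 * 0.8204
ML = 76.29 MU

76.29 MU


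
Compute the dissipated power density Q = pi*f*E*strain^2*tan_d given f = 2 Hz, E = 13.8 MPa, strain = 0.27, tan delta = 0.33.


Q = pi * f * E * strain^2 * tan_d
= pi * 2 * 13.8 * 0.27^2 * 0.33
= pi * 2 * 13.8 * 0.0729 * 0.33
= 2.0859

Q = 2.0859


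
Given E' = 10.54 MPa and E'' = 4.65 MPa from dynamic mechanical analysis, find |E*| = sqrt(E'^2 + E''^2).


|E*| = sqrt(E'^2 + E''^2)
= sqrt(10.54^2 + 4.65^2)
= sqrt(111.0916 + 21.6225)
= 11.52 MPa

11.52 MPa


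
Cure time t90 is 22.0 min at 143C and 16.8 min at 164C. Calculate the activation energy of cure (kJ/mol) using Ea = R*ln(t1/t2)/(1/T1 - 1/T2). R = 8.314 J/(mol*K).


T1 = 416.15 K, T2 = 437.15 K
1/T1 - 1/T2 = 1.1544e-04
ln(t1/t2) = ln(22.0/16.8) = 0.2697
Ea = 8.314 * 0.2697 / 1.1544e-04 = 19421.9746 J/mol
Ea = 19.42 kJ/mol

19.42 kJ/mol


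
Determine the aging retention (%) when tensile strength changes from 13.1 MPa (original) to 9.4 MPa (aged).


Retention = aged / original * 100
= 9.4 / 13.1 * 100
= 71.8%

71.8%


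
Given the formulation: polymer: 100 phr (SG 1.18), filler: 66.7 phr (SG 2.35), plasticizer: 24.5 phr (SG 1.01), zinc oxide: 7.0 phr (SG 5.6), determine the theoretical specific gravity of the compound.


Sum of weights = 198.2
Volume contributions:
  polymer: 100/1.18 = 84.7458
  filler: 66.7/2.35 = 28.3830
  plasticizer: 24.5/1.01 = 24.2574
  zinc oxide: 7.0/5.6 = 1.2500
Sum of volumes = 138.6362
SG = 198.2 / 138.6362 = 1.43

SG = 1.43


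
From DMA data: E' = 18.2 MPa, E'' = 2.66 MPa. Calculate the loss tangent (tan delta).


tan delta = E'' / E'
= 2.66 / 18.2
= 0.1462

tan delta = 0.1462


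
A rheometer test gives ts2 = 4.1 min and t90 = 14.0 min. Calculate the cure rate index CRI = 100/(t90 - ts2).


CRI = 100 / (t90 - ts2)
= 100 / (14.0 - 4.1)
= 100 / 9.9
= 10.1 min^-1

10.1 min^-1


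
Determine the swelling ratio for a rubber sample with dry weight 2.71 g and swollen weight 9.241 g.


Q = W_swollen / W_dry
Q = 9.241 / 2.71
Q = 3.41

Q = 3.41


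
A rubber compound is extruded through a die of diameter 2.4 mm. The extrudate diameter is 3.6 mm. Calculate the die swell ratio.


Die swell ratio = D_extrudate / D_die
= 3.6 / 2.4
= 1.5

Die swell = 1.5


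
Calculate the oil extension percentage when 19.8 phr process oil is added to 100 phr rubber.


Oil % = oil / (100 + oil) * 100
= 19.8 / (100 + 19.8) * 100
= 19.8 / 119.8 * 100
= 16.53%

16.53%
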